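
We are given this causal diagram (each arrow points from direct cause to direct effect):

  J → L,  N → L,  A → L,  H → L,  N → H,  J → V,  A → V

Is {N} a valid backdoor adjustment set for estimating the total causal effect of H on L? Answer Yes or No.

Backdoor paths from H to L (paths whose first edge points into H):
  P1: H <- N -> L
Condition 1 (no descendant of H in the set): holds — descendants of H are {L}; none are in {N}.
Condition 2 (every backdoor path blocked by {N}):
  P1: blocked at fork node N ∈ conditioning set.
{N} satisfies the backdoor criterion.

Yes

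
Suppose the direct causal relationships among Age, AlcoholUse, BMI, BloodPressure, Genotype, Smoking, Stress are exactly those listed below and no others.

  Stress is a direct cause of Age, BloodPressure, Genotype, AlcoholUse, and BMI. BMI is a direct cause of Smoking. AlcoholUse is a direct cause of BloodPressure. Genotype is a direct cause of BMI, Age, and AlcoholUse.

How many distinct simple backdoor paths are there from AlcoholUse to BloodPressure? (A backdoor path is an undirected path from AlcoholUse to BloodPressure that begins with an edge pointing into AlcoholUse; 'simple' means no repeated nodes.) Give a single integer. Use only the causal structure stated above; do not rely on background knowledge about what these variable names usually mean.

4

A backdoor path from AlcoholUse to BloodPressure is any simple undirected path whose first edge points into AlcoholUse (i.e. leaves AlcoholUse via a parent).
Parents of AlcoholUse: {Genotype, Stress}.
Enumerating:
  P1: AlcoholUse <- Stress -> BloodPressure
  P2: AlcoholUse <- Genotype <- Stress -> BloodPressure
  P3: AlcoholUse <- Genotype -> BMI <- Stress -> BloodPressure
  P4: AlcoholUse <- Genotype -> Age <- Stress -> BloodPressure
That exhausts the simple backdoor paths. Count: 4.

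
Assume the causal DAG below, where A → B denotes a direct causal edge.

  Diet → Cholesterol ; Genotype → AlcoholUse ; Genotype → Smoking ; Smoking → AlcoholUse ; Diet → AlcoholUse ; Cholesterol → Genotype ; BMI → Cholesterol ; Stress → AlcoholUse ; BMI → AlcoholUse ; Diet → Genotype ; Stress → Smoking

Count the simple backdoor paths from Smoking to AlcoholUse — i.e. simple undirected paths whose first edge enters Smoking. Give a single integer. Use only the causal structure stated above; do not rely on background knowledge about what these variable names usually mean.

6

A backdoor path from Smoking to AlcoholUse is any simple undirected path whose first edge points into Smoking (i.e. leaves Smoking via a parent).
Parents of Smoking: {Genotype, Stress}.
Enumerating:
  P1: Smoking <- Stress -> AlcoholUse
  P2: Smoking <- Genotype <- Diet -> Cholesterol <- BMI -> AlcoholUse
  P3: Smoking <- Genotype <- Diet -> AlcoholUse
  P4: Smoking <- Genotype <- Cholesterol <- BMI -> AlcoholUse
  P5: Smoking <- Genotype <- Cholesterol <- Diet -> AlcoholUse
  P6: Smoking <- Genotype -> AlcoholUse
That exhausts the simple backdoor paths. Count: 6.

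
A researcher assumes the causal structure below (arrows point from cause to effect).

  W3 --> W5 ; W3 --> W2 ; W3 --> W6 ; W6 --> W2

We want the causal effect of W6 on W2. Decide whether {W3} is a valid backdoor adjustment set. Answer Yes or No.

Yes

Backdoor paths from W6 to W2 (paths whose first edge points into W6):
  P1: W6 <- W3 -> W2
Condition 1 (no descendant of W6 in the set): holds — descendants of W6 are {W2}; none are in {W3}.
Condition 2 (every backdoor path blocked by {W3}):
  P1: blocked at fork node W3 ∈ conditioning set.
{W3} satisfies the backdoor criterion.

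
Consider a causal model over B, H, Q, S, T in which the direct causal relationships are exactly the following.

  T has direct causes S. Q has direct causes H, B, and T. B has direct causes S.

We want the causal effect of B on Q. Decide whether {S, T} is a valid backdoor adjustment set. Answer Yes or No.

Backdoor paths from B to Q (paths whose first edge points into B):
  P1: B <- S -> T -> Q
Condition 1 (no descendant of B in the set): holds — descendants of B are {Q}; none are in {S, T}.
Condition 2 (every backdoor path blocked by {S, T}):
  P1: blocked at fork node S ∈ conditioning set.
{S, T} satisfies the backdoor criterion.

Yes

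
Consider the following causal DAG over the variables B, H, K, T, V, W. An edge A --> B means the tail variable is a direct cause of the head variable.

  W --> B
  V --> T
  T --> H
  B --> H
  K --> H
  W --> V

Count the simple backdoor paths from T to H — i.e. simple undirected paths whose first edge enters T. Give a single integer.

A backdoor path from T to H is any simple undirected path whose first edge points into T (i.e. leaves T via a parent).
Parents of T: {V}.
Enumerating:
  P1: T <- V <- W -> B -> H
That exhausts the simple backdoor paths. Count: 1.

1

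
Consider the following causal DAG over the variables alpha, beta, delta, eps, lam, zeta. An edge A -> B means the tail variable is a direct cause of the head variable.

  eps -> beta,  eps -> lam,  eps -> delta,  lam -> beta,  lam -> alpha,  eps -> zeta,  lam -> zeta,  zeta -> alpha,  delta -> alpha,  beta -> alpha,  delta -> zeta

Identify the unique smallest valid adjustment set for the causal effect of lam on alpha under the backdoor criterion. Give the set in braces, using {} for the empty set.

Variables eligible for adjustment (non-descendants of lam, excluding lam and alpha): {delta, eps}.
Backdoor paths from lam to alpha:
  P1: lam <- eps -> delta -> zeta -> alpha
  P2: lam <- eps -> delta -> alpha
  P3: lam <- eps -> beta -> alpha
  P4: lam <- eps -> zeta <- delta -> alpha
  P5: lam <- eps -> zeta -> alpha
The empty set is not sufficient: P1 (lam <- eps -> delta -> zeta -> alpha) has no collider blocking it and no conditioned non-collider, so it is open.
Try {eps}:
  P1: blocked at fork node eps ∈ conditioning set.
  P2: blocked at fork node eps ∈ conditioning set.
  P3: blocked at fork node eps ∈ conditioning set.
  P4: blocked at fork node eps ∈ conditioning set.
  P5: blocked at fork node eps ∈ conditioning set.
{eps} contains no descendant of lam and blocks every backdoor path.
No other singleton works — e.g. {delta} leaves P3 open — so {eps} is the unique smallest valid adjustment set.

{eps}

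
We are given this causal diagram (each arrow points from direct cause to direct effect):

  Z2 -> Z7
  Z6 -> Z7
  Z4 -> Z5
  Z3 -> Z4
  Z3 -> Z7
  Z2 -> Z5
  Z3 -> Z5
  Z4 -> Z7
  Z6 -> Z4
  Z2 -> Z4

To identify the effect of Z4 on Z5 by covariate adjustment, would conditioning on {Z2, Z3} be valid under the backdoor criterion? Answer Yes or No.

Yes

Backdoor paths from Z4 to Z5 (paths whose first edge points into Z4):
  P1: Z4 <- Z6 -> Z7 <- Z2 -> Z5
  P2: Z4 <- Z6 -> Z7 <- Z3 -> Z5
  P3: Z4 <- Z2 -> Z5
  P4: Z4 <- Z2 -> Z7 <- Z3 -> Z5
  P5: Z4 <- Z3 -> Z5
  P6: Z4 <- Z3 -> Z7 <- Z2 -> Z5
Condition 1 (no descendant of Z4 in the set): holds — descendants of Z4 are {Z5, Z7}; none are in {Z2, Z3}.
Condition 2 (every backdoor path blocked by {Z2, Z3}):
  P1: blocked at collider Z7 (neither it nor any descendant is in the conditioning set).
  P2: blocked at collider Z7 (neither it nor any descendant is in the conditioning set).
  P3: blocked at fork node Z2 ∈ conditioning set.
  P4: blocked at fork node Z2 ∈ conditioning set.
  P5: blocked at fork node Z3 ∈ conditioning set.
  P6: blocked at fork node Z3 ∈ conditioning set.
{Z2, Z3} satisfies the backdoor criterion.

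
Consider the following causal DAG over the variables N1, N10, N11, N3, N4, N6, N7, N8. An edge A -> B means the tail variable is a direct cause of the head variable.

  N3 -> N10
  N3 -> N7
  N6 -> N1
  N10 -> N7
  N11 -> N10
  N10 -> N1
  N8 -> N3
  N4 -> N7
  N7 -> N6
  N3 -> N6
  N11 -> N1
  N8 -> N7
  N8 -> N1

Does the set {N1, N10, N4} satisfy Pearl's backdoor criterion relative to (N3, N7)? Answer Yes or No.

No

Backdoor paths from N3 to N7 (paths whose first edge points into N3):
  P1: N3 <- N8 -> N7
  P2: N3 <- N8 -> N1 <- N11 -> N10 -> N7
  P3: N3 <- N8 -> N1 <- N10 -> N7
  P4: N3 <- N8 -> N1 <- N6 <- N7
Condition 1 (no descendant of N3 in the set): FAILS — N1 and N10 are descendants of N3.
Condition 2 (every backdoor path blocked by {N1, N10, N4}):
  P1: open — no interior node is in the conditioning set.
  P2: blocked at chain node N10 ∈ conditioning set.
  P3: blocked at fork node N10 ∈ conditioning set.
  P4: open — collider(s) N1 are conditioned on (or have a conditioned descendant) and no non-collider on the path is in the set.
{N1, N10, N4} does not satisfy the backdoor criterion.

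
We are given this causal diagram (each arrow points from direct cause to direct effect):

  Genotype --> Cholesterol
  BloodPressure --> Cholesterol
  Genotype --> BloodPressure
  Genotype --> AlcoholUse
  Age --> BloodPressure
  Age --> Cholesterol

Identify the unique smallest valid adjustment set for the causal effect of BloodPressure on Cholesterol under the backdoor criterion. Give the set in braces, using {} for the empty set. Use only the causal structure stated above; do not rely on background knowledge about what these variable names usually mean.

Variables eligible for adjustment (non-descendants of BloodPressure, excluding BloodPressure and Cholesterol): {Age, AlcoholUse, Genotype}.
Backdoor paths from BloodPressure to Cholesterol:
  P1: BloodPressure <- Genotype -> Cholesterol
  P2: BloodPressure <- Age -> Cholesterol
The empty set is not sufficient: P1 (BloodPressure <- Genotype -> Cholesterol) has no collider blocking it and no conditioned non-collider, so it is open.
Try {Age, Genotype}:
  P1: blocked at fork node Genotype ∈ conditioning set.
  P2: blocked at fork node Age ∈ conditioning set.
{Age, Genotype} contains no descendant of BloodPressure and blocks every backdoor path.
Every element of {Age, Genotype} is needed (dropping Age leaves P2 open; dropping Genotype leaves P1 open), so no proper subset is valid.
Among all size-2 subsets of the eligible variables, only {Age, Genotype} blocks every backdoor path, so it is the unique smallest valid adjustment set.

{Age, Genotype}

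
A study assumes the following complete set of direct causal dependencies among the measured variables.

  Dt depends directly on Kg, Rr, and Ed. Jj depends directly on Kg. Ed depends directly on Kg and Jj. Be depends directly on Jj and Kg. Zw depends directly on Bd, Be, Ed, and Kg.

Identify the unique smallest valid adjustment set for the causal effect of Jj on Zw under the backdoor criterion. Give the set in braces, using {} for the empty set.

{Kg}

Variables eligible for adjustment (non-descendants of Jj, excluding Jj and Zw): {Bd, Kg, Rr}.
Backdoor paths from Jj to Zw:
  P1: Jj <- Kg -> Ed -> Zw
  P2: Jj <- Kg -> Be -> Zw
  P3: Jj <- Kg -> Dt <- Ed -> Zw
  P4: Jj <- Kg -> Zw
The empty set is not sufficient: P1 (Jj <- Kg -> Ed -> Zw) has no collider blocking it and no conditioned non-collider, so it is open.
Try {Kg}:
  P1: blocked at fork node Kg ∈ conditioning set.
  P2: blocked at fork node Kg ∈ conditioning set.
  P3: blocked at fork node Kg ∈ conditioning set.
  P4: blocked at fork node Kg ∈ conditioning set.
{Kg} contains no descendant of Jj and blocks every backdoor path.
No other singleton works — e.g. {Rr} leaves P1 open — so {Kg} is the unique smallest valid adjustment set.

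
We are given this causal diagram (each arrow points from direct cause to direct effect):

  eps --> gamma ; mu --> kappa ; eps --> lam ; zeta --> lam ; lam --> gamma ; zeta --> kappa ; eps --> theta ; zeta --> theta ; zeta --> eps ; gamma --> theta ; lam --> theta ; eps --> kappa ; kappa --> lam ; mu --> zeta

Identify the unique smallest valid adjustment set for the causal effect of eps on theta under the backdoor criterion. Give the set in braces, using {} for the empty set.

{zeta}

Variables eligible for adjustment (non-descendants of eps, excluding eps and theta): {mu, zeta}.
Backdoor paths from eps to theta:
  P1: eps <- zeta <- mu -> kappa -> lam -> gamma -> theta
  P2: eps <- zeta <- mu -> kappa -> lam -> theta
  P3: eps <- zeta -> kappa -> lam -> gamma -> theta
  P4: eps <- zeta -> kappa -> lam -> theta
  P5: eps <- zeta -> lam -> gamma -> theta
  P6: eps <- zeta -> lam -> theta
  P7: eps <- zeta -> theta
The empty set is not sufficient: P1 (eps <- zeta <- mu -> kappa -> lam -> gamma -> theta) has no collider blocking it and no conditioned non-collider, so it is open.
Try {zeta}:
  P1: blocked at chain node zeta ∈ conditioning set.
  P2: blocked at chain node zeta ∈ conditioning set.
  P3: blocked at fork node zeta ∈ conditioning set.
  P4: blocked at fork node zeta ∈ conditioning set.
  P5: blocked at fork node zeta ∈ conditioning set.
  P6: blocked at fork node zeta ∈ conditioning set.
  P7: blocked at fork node zeta ∈ conditioning set.
{zeta} contains no descendant of eps and blocks every backdoor path.
No other singleton works — e.g. {mu} leaves P3 open — so {zeta} is the unique smallest valid adjustment set.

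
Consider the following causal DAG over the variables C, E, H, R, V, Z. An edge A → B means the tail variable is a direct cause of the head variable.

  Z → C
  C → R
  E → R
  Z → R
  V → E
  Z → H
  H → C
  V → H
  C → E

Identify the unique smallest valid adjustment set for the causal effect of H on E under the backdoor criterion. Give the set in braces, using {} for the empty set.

{V, Z}

Variables eligible for adjustment (non-descendants of H, excluding H and E): {V, Z}.
Backdoor paths from H to E:
  P1: H <- V -> E
  P2: H <- Z -> C -> E
  P3: H <- Z -> C -> R <- E
  P4: H <- Z -> R <- C -> E
  P5: H <- Z -> R <- E
The empty set is not sufficient: P1 (H <- V -> E) has no collider blocking it and no conditioned non-collider, so it is open.
Try {V, Z}:
  P1: blocked at fork node V ∈ conditioning set.
  P2: blocked at fork node Z ∈ conditioning set.
  P3: blocked at fork node Z ∈ conditioning set.
  P4: blocked at fork node Z ∈ conditioning set.
  P5: blocked at fork node Z ∈ conditioning set.
{V, Z} contains no descendant of H and blocks every backdoor path.
Every element of {V, Z} is needed (dropping V leaves P1 open; dropping Z leaves P2 open), so no proper subset is valid.
Among all size-2 subsets of the eligible variables, only {V, Z} blocks every backdoor path, so it is the unique smallest valid adjustment set.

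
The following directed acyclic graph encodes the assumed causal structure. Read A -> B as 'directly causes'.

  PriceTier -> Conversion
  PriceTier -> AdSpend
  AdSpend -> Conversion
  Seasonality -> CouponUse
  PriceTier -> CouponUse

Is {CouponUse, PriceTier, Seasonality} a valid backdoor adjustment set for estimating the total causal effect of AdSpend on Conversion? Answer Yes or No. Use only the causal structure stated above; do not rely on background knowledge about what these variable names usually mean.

Backdoor paths from AdSpend to Conversion (paths whose first edge points into AdSpend):
  P1: AdSpend <- PriceTier -> Conversion
Condition 1 (no descendant of AdSpend in the set): holds — descendants of AdSpend are {Conversion}; none are in {CouponUse, PriceTier, Seasonality}.
Condition 2 (every backdoor path blocked by {CouponUse, PriceTier, Seasonality}):
  P1: blocked at fork node PriceTier ∈ conditioning set.
{CouponUse, PriceTier, Seasonality} satisfies the backdoor criterion.

Yes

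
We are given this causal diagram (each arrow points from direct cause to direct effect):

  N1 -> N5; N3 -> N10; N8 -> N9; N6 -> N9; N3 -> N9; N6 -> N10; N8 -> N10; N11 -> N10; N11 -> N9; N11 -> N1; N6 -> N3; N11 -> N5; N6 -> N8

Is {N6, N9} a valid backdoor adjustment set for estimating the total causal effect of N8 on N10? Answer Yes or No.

No

Backdoor paths from N8 to N10 (paths whose first edge points into N8):
  P1: N8 <- N6 -> N3 -> N10
  P2: N8 <- N6 -> N3 -> N9 <- N11 -> N10
  P3: N8 <- N6 -> N10
  P4: N8 <- N6 -> N9 <- N11 -> N10
  P5: N8 <- N6 -> N9 <- N3 -> N10
Condition 1 (no descendant of N8 in the set): FAILS — N9 is a descendant of N8.
Condition 2 (every backdoor path blocked by {N6, N9}):
  P1: blocked at fork node N6 ∈ conditioning set.
  P2: blocked at fork node N6 ∈ conditioning set.
  P3: blocked at fork node N6 ∈ conditioning set.
  P4: blocked at fork node N6 ∈ conditioning set.
  P5: blocked at fork node N6 ∈ conditioning set.
{N6, N9} does not satisfy the backdoor criterion.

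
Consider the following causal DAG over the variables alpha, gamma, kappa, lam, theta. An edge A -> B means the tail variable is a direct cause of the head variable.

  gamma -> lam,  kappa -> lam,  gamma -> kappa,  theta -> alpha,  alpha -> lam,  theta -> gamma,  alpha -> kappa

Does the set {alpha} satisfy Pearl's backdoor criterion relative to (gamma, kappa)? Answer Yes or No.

Yes

Backdoor paths from gamma to kappa (paths whose first edge points into gamma):
  P1: gamma <- theta -> alpha -> kappa
  P2: gamma <- theta -> alpha -> lam <- kappa
Condition 1 (no descendant of gamma in the set): holds — descendants of gamma are {kappa, lam}; none are in {alpha}.
Condition 2 (every backdoor path blocked by {alpha}):
  P1: blocked at chain node alpha ∈ conditioning set.
  P2: blocked at chain node alpha ∈ conditioning set.
{alpha} satisfies the backdoor criterion.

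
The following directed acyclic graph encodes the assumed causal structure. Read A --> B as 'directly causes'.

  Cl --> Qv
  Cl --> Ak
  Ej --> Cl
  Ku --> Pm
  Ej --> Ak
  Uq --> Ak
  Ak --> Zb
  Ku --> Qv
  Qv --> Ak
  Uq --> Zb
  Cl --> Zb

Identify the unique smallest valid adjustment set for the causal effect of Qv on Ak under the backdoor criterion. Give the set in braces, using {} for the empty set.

{Cl}

Variables eligible for adjustment (non-descendants of Qv, excluding Qv and Ak): {Cl, Ej, Ku, Pm, Uq}.
Backdoor paths from Qv to Ak:
  P1: Qv <- Cl <- Ej -> Ak
  P2: Qv <- Cl -> Ak
  P3: Qv <- Cl -> Zb <- Uq -> Ak
  P4: Qv <- Cl -> Zb <- Ak
The empty set is not sufficient: P1 (Qv <- Cl <- Ej -> Ak) has no collider blocking it and no conditioned non-collider, so it is open.
Try {Cl}:
  P1: blocked at chain node Cl ∈ conditioning set.
  P2: blocked at fork node Cl ∈ conditioning set.
  P3: blocked at fork node Cl ∈ conditioning set.
  P4: blocked at fork node Cl ∈ conditioning set.
{Cl} contains no descendant of Qv and blocks every backdoor path.
No other singleton works — e.g. {Uq} leaves P1 open — so {Cl} is the unique smallest valid adjustment set.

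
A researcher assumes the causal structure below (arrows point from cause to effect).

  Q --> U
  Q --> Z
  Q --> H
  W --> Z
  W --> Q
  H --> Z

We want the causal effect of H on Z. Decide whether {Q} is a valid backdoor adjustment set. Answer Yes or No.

Yes

Backdoor paths from H to Z (paths whose first edge points into H):
  P1: H <- Q <- W -> Z
  P2: H <- Q -> Z
Condition 1 (no descendant of H in the set): holds — descendants of H are {Z}; none are in {Q}.
Condition 2 (every backdoor path blocked by {Q}):
  P1: blocked at chain node Q ∈ conditioning set.
  P2: blocked at fork node Q ∈ conditioning set.
{Q} satisfies the backdoor criterion.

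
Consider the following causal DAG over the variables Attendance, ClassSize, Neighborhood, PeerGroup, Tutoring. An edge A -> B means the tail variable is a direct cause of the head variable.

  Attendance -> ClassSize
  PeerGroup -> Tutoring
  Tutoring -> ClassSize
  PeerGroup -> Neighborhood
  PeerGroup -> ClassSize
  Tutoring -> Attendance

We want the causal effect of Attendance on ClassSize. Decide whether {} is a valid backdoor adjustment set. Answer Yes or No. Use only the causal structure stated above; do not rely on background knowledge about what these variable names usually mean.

Backdoor paths from Attendance to ClassSize (paths whose first edge points into Attendance):
  P1: Attendance <- Tutoring <- PeerGroup -> ClassSize
  P2: Attendance <- Tutoring -> ClassSize
Condition 1 (no descendant of Attendance in the set): holds — descendants of Attendance are {ClassSize}; none are in {}.
Condition 2 (every backdoor path blocked by {}):
  P1: open — no interior node is in the conditioning set.
  P2: open — no interior node is in the conditioning set.
{} does not satisfy the backdoor criterion.

No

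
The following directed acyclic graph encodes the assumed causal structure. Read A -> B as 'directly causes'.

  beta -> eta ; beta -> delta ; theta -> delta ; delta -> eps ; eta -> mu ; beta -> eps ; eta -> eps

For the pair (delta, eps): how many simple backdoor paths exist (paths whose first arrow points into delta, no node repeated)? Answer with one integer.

2

A backdoor path from delta to eps is any simple undirected path whose first edge points into delta (i.e. leaves delta via a parent).
Parents of delta: {beta, theta}.
Enumerating:
  P1: delta <- beta -> eta -> eps
  P2: delta <- beta -> eps
That exhausts the simple backdoor paths. Count: 2.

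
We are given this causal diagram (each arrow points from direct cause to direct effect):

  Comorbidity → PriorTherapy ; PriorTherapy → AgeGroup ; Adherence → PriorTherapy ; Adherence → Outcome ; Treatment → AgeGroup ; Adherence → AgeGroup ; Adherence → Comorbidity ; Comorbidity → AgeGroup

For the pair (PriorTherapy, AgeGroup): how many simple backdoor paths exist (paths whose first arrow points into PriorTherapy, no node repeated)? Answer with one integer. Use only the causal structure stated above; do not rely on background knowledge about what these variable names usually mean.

4

A backdoor path from PriorTherapy to AgeGroup is any simple undirected path whose first edge points into PriorTherapy (i.e. leaves PriorTherapy via a parent).
Parents of PriorTherapy: {Adherence, Comorbidity}.
Enumerating:
  P1: PriorTherapy <- Adherence -> Comorbidity -> AgeGroup
  P2: PriorTherapy <- Adherence -> AgeGroup
  P3: PriorTherapy <- Comorbidity <- Adherence -> AgeGroup
  P4: PriorTherapy <- Comorbidity -> AgeGroup
That exhausts the simple backdoor paths. Count: 4.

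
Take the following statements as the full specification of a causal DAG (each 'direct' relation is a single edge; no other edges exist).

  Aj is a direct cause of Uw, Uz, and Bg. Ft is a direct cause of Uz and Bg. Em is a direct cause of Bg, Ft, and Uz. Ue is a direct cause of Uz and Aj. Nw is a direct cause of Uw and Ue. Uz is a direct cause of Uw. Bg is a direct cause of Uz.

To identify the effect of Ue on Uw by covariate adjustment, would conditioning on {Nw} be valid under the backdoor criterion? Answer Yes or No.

Yes

Backdoor paths from Ue to Uw (paths whose first edge points into Ue):
  P1: Ue <- Nw -> Uw
Condition 1 (no descendant of Ue in the set): holds — descendants of Ue are {Aj, Bg, Uw, Uz}; none are in {Nw}.
Condition 2 (every backdoor path blocked by {Nw}):
  P1: blocked at fork node Nw ∈ conditioning set.
{Nw} satisfies the backdoor criterion.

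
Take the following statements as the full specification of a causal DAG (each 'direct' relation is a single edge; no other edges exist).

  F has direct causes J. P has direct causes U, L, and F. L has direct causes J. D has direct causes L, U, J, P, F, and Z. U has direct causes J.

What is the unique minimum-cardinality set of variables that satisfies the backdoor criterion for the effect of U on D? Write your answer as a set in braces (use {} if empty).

{J}

Variables eligible for adjustment (non-descendants of U, excluding U and D): {F, J, L, Z}.
Backdoor paths from U to D:
  P1: U <- J -> L -> P <- F -> D
  P2: U <- J -> L -> P -> D
  P3: U <- J -> L -> D
  P4: U <- J -> F -> P <- L -> D
  P5: U <- J -> F -> P -> D
  P6: U <- J -> F -> D
  P7: U <- J -> D
The empty set is not sufficient: P2 (U <- J -> L -> P -> D) has no collider blocking it and no conditioned non-collider, so it is open.
Try {J}:
  P1: blocked at fork node J ∈ conditioning set.
  P2: blocked at fork node J ∈ conditioning set.
  P3: blocked at fork node J ∈ conditioning set.
  P4: blocked at fork node J ∈ conditioning set.
  P5: blocked at fork node J ∈ conditioning set.
  P6: blocked at fork node J ∈ conditioning set.
  P7: blocked at fork node J ∈ conditioning set.
{J} contains no descendant of U and blocks every backdoor path.
No other singleton works — e.g. {L} leaves P5 open — so {J} is the unique smallest valid adjustment set.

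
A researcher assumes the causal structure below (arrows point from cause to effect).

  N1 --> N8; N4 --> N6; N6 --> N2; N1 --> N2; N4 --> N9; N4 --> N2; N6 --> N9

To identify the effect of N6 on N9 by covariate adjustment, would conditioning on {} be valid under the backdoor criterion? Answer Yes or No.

No

Backdoor paths from N6 to N9 (paths whose first edge points into N6):
  P1: N6 <- N4 -> N9
Condition 1 (no descendant of N6 in the set): holds — descendants of N6 are {N2, N9}; none are in {}.
Condition 2 (every backdoor path blocked by {}):
  P1: open — no interior node is in the conditioning set.
{} does not satisfy the backdoor criterion.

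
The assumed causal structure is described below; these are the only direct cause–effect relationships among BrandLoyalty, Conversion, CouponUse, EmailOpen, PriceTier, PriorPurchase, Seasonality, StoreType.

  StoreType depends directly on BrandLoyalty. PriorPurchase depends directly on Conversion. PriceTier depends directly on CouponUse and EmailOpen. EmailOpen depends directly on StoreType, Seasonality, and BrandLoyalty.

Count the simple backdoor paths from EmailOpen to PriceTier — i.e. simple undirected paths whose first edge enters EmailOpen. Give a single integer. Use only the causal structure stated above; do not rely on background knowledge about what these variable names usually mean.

0

A backdoor path from EmailOpen to PriceTier is any simple undirected path whose first edge points into EmailOpen (i.e. leaves EmailOpen via a parent).
Parents of EmailOpen: {BrandLoyalty, Seasonality, StoreType}.
No simple path from any parent of EmailOpen reaches PriceTier without revisiting EmailOpen, so there are no backdoor paths.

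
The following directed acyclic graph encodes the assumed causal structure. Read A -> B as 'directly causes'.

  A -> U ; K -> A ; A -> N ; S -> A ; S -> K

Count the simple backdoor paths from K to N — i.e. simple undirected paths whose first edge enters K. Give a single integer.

1

A backdoor path from K to N is any simple undirected path whose first edge points into K (i.e. leaves K via a parent).
Parents of K: {S}.
Enumerating:
  P1: K <- S -> A -> N
That exhausts the simple backdoor paths. Count: 1.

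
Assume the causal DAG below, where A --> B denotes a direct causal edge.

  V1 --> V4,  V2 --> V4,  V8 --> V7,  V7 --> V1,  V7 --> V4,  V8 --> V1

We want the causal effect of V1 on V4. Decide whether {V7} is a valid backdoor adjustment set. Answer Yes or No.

Backdoor paths from V1 to V4 (paths whose first edge points into V1):
  P1: V1 <- V8 -> V7 -> V4
  P2: V1 <- V7 -> V4
Condition 1 (no descendant of V1 in the set): holds — descendants of V1 are {V4}; none are in {V7}.
Condition 2 (every backdoor path blocked by {V7}):
  P1: blocked at chain node V7 ∈ conditioning set.
  P2: blocked at fork node V7 ∈ conditioning set.
{V7} satisfies the backdoor criterion.

Yes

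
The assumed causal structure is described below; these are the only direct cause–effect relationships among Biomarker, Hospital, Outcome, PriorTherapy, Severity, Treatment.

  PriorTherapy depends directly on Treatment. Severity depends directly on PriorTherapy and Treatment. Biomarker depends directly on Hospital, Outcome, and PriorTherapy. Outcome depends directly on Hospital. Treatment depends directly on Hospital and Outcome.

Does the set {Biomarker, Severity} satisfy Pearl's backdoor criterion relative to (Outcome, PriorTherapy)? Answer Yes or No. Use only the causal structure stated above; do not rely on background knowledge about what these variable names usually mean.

Backdoor paths from Outcome to PriorTherapy (paths whose first edge points into Outcome):
  P1: Outcome <- Hospital -> Treatment -> PriorTherapy
  P2: Outcome <- Hospital -> Treatment -> Severity <- PriorTherapy
  P3: Outcome <- Hospital -> Biomarker <- PriorTherapy
Condition 1 (no descendant of Outcome in the set): FAILS — Biomarker and Severity are descendants of Outcome.
Condition 2 (every backdoor path blocked by {Biomarker, Severity}):
  P1: open — no interior node is in the conditioning set.
  P2: open — collider(s) Severity are conditioned on (or have a conditioned descendant) and no non-collider on the path is in the set.
  P3: open — collider(s) Biomarker are conditioned on (or have a conditioned descendant) and no non-collider on the path is in the set.
{Biomarker, Severity} does not satisfy the backdoor criterion.

No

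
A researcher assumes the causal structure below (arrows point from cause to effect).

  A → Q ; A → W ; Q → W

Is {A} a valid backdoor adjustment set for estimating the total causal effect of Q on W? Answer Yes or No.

Yes

Backdoor paths from Q to W (paths whose first edge points into Q):
  P1: Q <- A -> W
Condition 1 (no descendant of Q in the set): holds — descendants of Q are {W}; none are in {A}.
Condition 2 (every backdoor path blocked by {A}):
  P1: blocked at fork node A ∈ conditioning set.
{A} satisfies the backdoor criterion.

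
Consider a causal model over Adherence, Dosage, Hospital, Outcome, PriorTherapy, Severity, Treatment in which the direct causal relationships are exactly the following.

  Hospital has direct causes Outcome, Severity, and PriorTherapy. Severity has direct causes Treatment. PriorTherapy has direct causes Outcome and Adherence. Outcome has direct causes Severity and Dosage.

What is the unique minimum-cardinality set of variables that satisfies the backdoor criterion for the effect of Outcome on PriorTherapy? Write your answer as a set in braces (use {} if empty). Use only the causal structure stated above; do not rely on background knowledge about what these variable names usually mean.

Variables eligible for adjustment (non-descendants of Outcome, excluding Outcome and PriorTherapy): {Adherence, Dosage, Severity, Treatment}.
Backdoor paths from Outcome to PriorTherapy:
  P1: Outcome <- Severity -> Hospital <- PriorTherapy
Each backdoor path contains an unconditioned collider, so every path is already blocked with the empty conditioning set:
  P1: blocked at collider Hospital (neither it nor any descendant is in the conditioning set).
The empty set is therefore the unique smallest valid set.

{}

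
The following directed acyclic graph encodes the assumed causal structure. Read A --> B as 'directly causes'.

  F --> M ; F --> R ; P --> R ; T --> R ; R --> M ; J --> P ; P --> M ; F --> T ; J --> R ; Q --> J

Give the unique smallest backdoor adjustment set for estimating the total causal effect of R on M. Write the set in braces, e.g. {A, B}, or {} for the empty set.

Variables eligible for adjustment (non-descendants of R, excluding R and M): {F, J, P, Q, T}.
Backdoor paths from R to M:
  P1: R <- J -> P -> M
  P2: R <- F -> M
  P3: R <- P -> M
  P4: R <- T <- F -> M
The empty set is not sufficient: P1 (R <- J -> P -> M) has no collider blocking it and no conditioned non-collider, so it is open.
Try {F, P}:
  P1: blocked at chain node P ∈ conditioning set.
  P2: blocked at fork node F ∈ conditioning set.
  P3: blocked at fork node P ∈ conditioning set.
  P4: blocked at fork node F ∈ conditioning set.
{F, P} contains no descendant of R and blocks every backdoor path.
Every element of {F, P} is needed (dropping F leaves P2 open; dropping P leaves P1 open), so no proper subset is valid.
Among all size-2 subsets of the eligible variables, only {F, P} blocks every backdoor path, so it is the unique smallest valid adjustment set.

{F, P}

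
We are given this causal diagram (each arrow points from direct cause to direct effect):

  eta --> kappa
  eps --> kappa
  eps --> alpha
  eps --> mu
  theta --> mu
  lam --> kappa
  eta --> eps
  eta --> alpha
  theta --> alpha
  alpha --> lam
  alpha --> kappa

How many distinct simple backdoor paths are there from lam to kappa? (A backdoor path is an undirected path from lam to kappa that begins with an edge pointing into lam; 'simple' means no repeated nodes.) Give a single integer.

A backdoor path from lam to kappa is any simple undirected path whose first edge points into lam (i.e. leaves lam via a parent).
Parents of lam: {alpha}.
Enumerating:
  P1: lam <- alpha <- eta -> eps -> kappa
  P2: lam <- alpha <- eta -> kappa
  P3: lam <- alpha <- theta -> mu <- eps <- eta -> kappa
  P4: lam <- alpha <- theta -> mu <- eps -> kappa
  P5: lam <- alpha <- eps <- eta -> kappa
  P6: lam <- alpha <- eps -> kappa
  P7: lam <- alpha -> kappa
That exhausts the simple backdoor paths. Count: 7.

7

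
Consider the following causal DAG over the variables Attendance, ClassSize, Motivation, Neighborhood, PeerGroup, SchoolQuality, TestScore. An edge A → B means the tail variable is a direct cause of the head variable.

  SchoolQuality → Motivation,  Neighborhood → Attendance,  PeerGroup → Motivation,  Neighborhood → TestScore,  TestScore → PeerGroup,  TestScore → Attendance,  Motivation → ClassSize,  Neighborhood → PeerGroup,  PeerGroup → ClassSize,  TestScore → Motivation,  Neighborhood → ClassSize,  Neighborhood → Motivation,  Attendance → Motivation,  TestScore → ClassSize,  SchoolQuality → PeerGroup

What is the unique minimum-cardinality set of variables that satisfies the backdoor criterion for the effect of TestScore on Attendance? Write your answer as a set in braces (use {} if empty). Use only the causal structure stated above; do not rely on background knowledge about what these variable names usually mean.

{Neighborhood}

Variables eligible for adjustment (non-descendants of TestScore, excluding TestScore and Attendance): {Neighborhood, SchoolQuality}.
Backdoor paths from TestScore to Attendance:
  P1: TestScore <- Neighborhood -> Attendance
  P2: TestScore <- Neighborhood -> PeerGroup <- SchoolQuality -> Motivation <- Attendance
  P3: TestScore <- Neighborhood -> PeerGroup -> Motivation <- Attendance
  P4: TestScore <- Neighborhood -> PeerGroup -> ClassSize <- Motivation <- Attendance
  P5: TestScore <- Neighborhood -> Motivation <- Attendance
  P6: TestScore <- Neighborhood -> ClassSize <- PeerGroup <- SchoolQuality -> Motivation <- Attendance
  P7: TestScore <- Neighborhood -> ClassSize <- PeerGroup -> Motivation <- Attendance
  P8: TestScore <- Neighborhood -> ClassSize <- Motivation <- Attendance
The empty set is not sufficient: P1 (TestScore <- Neighborhood -> Attendance) has no collider blocking it and no conditioned non-collider, so it is open.
Try {Neighborhood}:
  P1: blocked at fork node Neighborhood ∈ conditioning set.
  P2: blocked at fork node Neighborhood ∈ conditioning set.
  P3: blocked at fork node Neighborhood ∈ conditioning set.
  P4: blocked at fork node Neighborhood ∈ conditioning set.
  P5: blocked at fork node Neighborhood ∈ conditioning set.
  P6: blocked at fork node Neighborhood ∈ conditioning set.
  P7: blocked at fork node Neighborhood ∈ conditioning set.
  P8: blocked at fork node Neighborhood ∈ conditioning set.
{Neighborhood} contains no descendant of TestScore and blocks every backdoor path.
No other singleton works — e.g. {SchoolQuality} leaves P1 open — so {Neighborhood} is the unique smallest valid adjustment set.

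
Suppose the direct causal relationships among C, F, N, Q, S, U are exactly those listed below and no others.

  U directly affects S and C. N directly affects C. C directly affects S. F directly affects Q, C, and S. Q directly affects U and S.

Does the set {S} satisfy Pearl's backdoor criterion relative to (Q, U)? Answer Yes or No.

No

Backdoor paths from Q to U (paths whose first edge points into Q):
  P1: Q <- F -> C <- U
  P2: Q <- F -> C -> S <- U
  P3: Q <- F -> S <- U
  P4: Q <- F -> S <- C <- U
Condition 1 (no descendant of Q in the set): FAILS — S is a descendant of Q.
Condition 2 (every backdoor path blocked by {S}):
  P1: open — collider(s) C are conditioned on (or have a conditioned descendant) and no non-collider on the path is in the set.
  P2: open — collider(s) S are conditioned on (or have a conditioned descendant) and no non-collider on the path is in the set.
  P3: open — collider(s) S are conditioned on (or have a conditioned descendant) and no non-collider on the path is in the set.
  P4: open — collider(s) S are conditioned on (or have a conditioned descendant) and no non-collider on the path is in the set.
{S} does not satisfy the backdoor criterion.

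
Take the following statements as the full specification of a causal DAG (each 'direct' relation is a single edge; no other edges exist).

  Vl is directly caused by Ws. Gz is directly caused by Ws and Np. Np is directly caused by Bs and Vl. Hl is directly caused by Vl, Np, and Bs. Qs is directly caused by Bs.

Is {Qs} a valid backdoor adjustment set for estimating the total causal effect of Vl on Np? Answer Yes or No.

Yes

Backdoor paths from Vl to Np (paths whose first edge points into Vl):
  P1: Vl <- Ws -> Gz <- Np
Condition 1 (no descendant of Vl in the set): holds — descendants of Vl are {Gz, Hl, Np}; none are in {Qs}.
Condition 2 (every backdoor path blocked by {Qs}):
  P1: blocked at collider Gz (neither it nor any descendant is in the conditioning set).
{Qs} satisfies the backdoor criterion.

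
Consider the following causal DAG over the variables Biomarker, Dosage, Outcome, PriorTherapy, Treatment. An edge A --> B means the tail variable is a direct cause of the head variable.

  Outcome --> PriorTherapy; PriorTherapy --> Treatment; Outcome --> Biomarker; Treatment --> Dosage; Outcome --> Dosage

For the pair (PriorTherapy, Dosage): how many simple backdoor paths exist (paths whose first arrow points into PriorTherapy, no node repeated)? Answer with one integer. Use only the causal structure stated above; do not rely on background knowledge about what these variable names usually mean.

1

A backdoor path from PriorTherapy to Dosage is any simple undirected path whose first edge points into PriorTherapy (i.e. leaves PriorTherapy via a parent).
Parents of PriorTherapy: {Outcome}.
Enumerating:
  P1: PriorTherapy <- Outcome -> Dosage
That exhausts the simple backdoor paths. Count: 1.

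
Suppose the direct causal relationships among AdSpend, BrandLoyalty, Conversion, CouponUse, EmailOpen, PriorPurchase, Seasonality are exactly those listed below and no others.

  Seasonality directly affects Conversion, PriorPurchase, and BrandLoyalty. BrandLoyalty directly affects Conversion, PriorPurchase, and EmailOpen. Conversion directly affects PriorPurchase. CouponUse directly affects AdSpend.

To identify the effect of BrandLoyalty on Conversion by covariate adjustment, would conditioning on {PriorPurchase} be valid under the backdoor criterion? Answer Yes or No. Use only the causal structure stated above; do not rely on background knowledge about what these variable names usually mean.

Backdoor paths from BrandLoyalty to Conversion (paths whose first edge points into BrandLoyalty):
  P1: BrandLoyalty <- Seasonality -> Conversion
  P2: BrandLoyalty <- Seasonality -> PriorPurchase <- Conversion
Condition 1 (no descendant of BrandLoyalty in the set): FAILS — PriorPurchase is a descendant of BrandLoyalty.
Condition 2 (every backdoor path blocked by {PriorPurchase}):
  P1: open — no interior node is in the conditioning set.
  P2: open — collider(s) PriorPurchase are conditioned on (or have a conditioned descendant) and no non-collider on the path is in the set.
{PriorPurchase} does not satisfy the backdoor criterion.

No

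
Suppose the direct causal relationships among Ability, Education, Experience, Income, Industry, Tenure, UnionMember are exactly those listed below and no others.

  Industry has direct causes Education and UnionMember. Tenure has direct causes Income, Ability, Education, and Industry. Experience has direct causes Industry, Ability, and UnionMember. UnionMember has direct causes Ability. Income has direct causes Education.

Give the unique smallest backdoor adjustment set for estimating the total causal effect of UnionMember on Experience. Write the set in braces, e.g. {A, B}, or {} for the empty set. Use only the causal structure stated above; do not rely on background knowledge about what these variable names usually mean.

Variables eligible for adjustment (non-descendants of UnionMember, excluding UnionMember and Experience): {Ability, Education, Income}.
Backdoor paths from UnionMember to Experience:
  P1: UnionMember <- Ability -> Tenure <- Education -> Industry -> Experience
  P2: UnionMember <- Ability -> Tenure <- Industry -> Experience
  P3: UnionMember <- Ability -> Tenure <- Income <- Education -> Industry -> Experience
  P4: UnionMember <- Ability -> Experience
The empty set is not sufficient: P4 (UnionMember <- Ability -> Experience) has no collider blocking it and no conditioned non-collider, so it is open.
Try {Ability}:
  P1: blocked at fork node Ability ∈ conditioning set.
  P2: blocked at fork node Ability ∈ conditioning set.
  P3: blocked at fork node Ability ∈ conditioning set.
  P4: blocked at fork node Ability ∈ conditioning set.
{Ability} contains no descendant of UnionMember and blocks every backdoor path.
No other singleton works — e.g. {Education} leaves P4 open — so {Ability} is the unique smallest valid adjustment set.

{Ability}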